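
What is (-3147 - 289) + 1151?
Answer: -2285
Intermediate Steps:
(-3147 - 289) + 1151 = -3436 + 1151 = -2285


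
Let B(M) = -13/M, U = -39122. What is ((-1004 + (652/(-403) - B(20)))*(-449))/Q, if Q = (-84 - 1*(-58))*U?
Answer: 3636918409/8198406320 ≈ 0.44361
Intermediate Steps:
Q = 1017172 (Q = (-84 - 1*(-58))*(-39122) = (-84 + 58)*(-39122) = -26*(-39122) = 1017172)
((-1004 + (652/(-403) - B(20)))*(-449))/Q = ((-1004 + (652/(-403) - (-13)/20))*(-449))/1017172 = ((-1004 + (652*(-1/403) - (-13)/20))*(-449))*(1/1017172) = ((-1004 + (-652/403 - 1*(-13/20)))*(-449))*(1/1017172) = ((-1004 + (-652/403 + 13/20))*(-449))*(1/1017172) = ((-1004 - 7801/8060)*(-449))*(1/1017172) = -8100041/8060*(-449)*(1/1017172) = (3636918409/8060)*(1/1017172) = 3636918409/8198406320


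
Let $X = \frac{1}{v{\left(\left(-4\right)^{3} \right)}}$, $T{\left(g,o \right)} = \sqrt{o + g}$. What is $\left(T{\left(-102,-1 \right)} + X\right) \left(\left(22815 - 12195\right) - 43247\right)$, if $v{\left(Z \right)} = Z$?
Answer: $\frac{32627}{64} - 32627 i \sqrt{103} \approx 509.8 - 3.3113 \cdot 10^{5} i$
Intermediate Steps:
$T{\left(g,o \right)} = \sqrt{g + o}$
$X = - \frac{1}{64}$ ($X = \frac{1}{\left(-4\right)^{3}} = \frac{1}{-64} = - \frac{1}{64} \approx -0.015625$)
$\left(T{\left(-102,-1 \right)} + X\right) \left(\left(22815 - 12195\right) - 43247\right) = \left(\sqrt{-102 - 1} - \frac{1}{64}\right) \left(\left(22815 - 12195\right) - 43247\right) = \left(\sqrt{-103} - \frac{1}{64}\right) \left(\left(22815 - 12195\right) - 43247\right) = \left(i \sqrt{103} - \frac{1}{64}\right) \left(10620 - 43247\right) = \left(- \frac{1}{64} + i \sqrt{103}\right) \left(-32627\right) = \frac{32627}{64} - 32627 i \sqrt{103}$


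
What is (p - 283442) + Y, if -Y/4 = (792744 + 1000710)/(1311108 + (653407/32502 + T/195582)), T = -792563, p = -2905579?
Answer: -553732022813769232833/173636696892395 ≈ -3.1890e+6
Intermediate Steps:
Y = -950053286837538/173636696892395 (Y = -4*(792744 + 1000710)/(1311108 + (653407/32502 - 792563/195582)) = -7173816/(1311108 + (653407*(1/32502) - 792563*1/195582)) = -7173816/(1311108 + (653407/32502 - 792563/195582)) = -7173816/(1311108 + 8502897104/529733847) = -7173816/694546787569580/529733847 = -7173816*529733847/694546787569580 = -4*475026643418769/347273393784790 = -950053286837538/173636696892395 ≈ -5.4715)
(p - 283442) + Y = (-2905579 - 283442) - 950053286837538/173636696892395 = -3189021 - 950053286837538/173636696892395 = -553732022813769232833/173636696892395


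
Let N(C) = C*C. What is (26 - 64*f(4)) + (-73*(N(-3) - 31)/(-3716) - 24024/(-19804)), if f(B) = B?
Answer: -2108576845/9198958 ≈ -229.22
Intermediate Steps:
N(C) = C²
(26 - 64*f(4)) + (-73*(N(-3) - 31)/(-3716) - 24024/(-19804)) = (26 - 64*4) + (-73*((-3)² - 31)/(-3716) - 24024/(-19804)) = (26 - 256) + (-73*(9 - 31)*(-1/3716) - 24024*(-1/19804)) = -230 + (-73*(-22)*(-1/3716) + 6006/4951) = -230 + (1606*(-1/3716) + 6006/4951) = -230 + (-803/1858 + 6006/4951) = -230 + 7183495/9198958 = -2108576845/9198958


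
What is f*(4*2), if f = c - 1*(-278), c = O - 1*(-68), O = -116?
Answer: 1840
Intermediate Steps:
c = -48 (c = -116 - 1*(-68) = -116 + 68 = -48)
f = 230 (f = -48 - 1*(-278) = -48 + 278 = 230)
f*(4*2) = 230*(4*2) = 230*8 = 1840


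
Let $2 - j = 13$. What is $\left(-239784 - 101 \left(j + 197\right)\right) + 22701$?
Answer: $-235869$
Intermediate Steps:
$j = -11$ ($j = 2 - 13 = -11$)
$\left(-239784 - 101 \left(j + 197\right)\right) + 22701 = \left(-239784 - 101 \left(-11 + 197\right)\right) + 22701 = \left(-239784 - 18786\right) + 22701 = -258570 + 22701 = -235869$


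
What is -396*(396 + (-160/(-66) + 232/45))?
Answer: -799088/5 ≈ -1.5982e+5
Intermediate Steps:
-396*(396 + (-160/(-66) + 232/45)) = -396*(396 + (-160*(-1/66) + 232*(1/45))) = -396*(396 + (80/33 + 232/45)) = -396*(396 + 3752/495) = -396*199772/495 = -799088/5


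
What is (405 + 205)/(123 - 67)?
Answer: 305/28 ≈ 10.893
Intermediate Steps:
(405 + 205)/(123 - 67) = 610/56 = 610*(1/56) = 305/28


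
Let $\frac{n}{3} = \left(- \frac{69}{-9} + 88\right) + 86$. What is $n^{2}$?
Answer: $297025$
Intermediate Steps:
$n = 545$ ($n = 3 \left(\left(- \frac{69}{-9} + 88\right) + 86\right) = 3 \left(\left(\left(-69\right) \left(- \frac{1}{9}\right) + 88\right) + 86\right) = 3 \left(\left(\frac{23}{3} + 88\right) + 86\right) = 3 \left(\frac{287}{3} + 86\right) = 3 \cdot \frac{545}{3} = 545$)
$n^{2} = 545^{2} = 297025$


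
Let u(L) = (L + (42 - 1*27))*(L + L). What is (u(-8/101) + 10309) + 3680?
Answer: 142677677/10201 ≈ 13987.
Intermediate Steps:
u(L) = 2*L*(15 + L) (u(L) = (L + (42 - 27))*(2*L) = (L + 15)*(2*L) = (15 + L)*(2*L) = 2*L*(15 + L))
(u(-8/101) + 10309) + 3680 = (2*(-8/101)*(15 - 8/101) + 10309) + 3680 = (2*(-8/101)*(1507/101) + 10309) + 3680 = (-24112/10201 + 10309) + 3680 = 105137997/10201 + 3680 = 142677677/10201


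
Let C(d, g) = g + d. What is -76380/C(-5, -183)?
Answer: 19095/47 ≈ 406.28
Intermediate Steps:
C(d, g) = d + g
-76380/C(-5, -183) = -76380/(-5 - 183) = -76380/(-188) = -76380*(-1/188) = 19095/47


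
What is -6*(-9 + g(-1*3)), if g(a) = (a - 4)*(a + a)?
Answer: -198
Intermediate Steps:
g(a) = 2*a*(-4 + a) (g(a) = (-4 + a)*(2*a) = 2*a*(-4 + a))
-6*(-9 + g(-1*3)) = -6*(-9 + 2*(-1*3)*(-4 - 1*3)) = -6*(-9 + 2*(-3)*(-4 - 3)) = -6*(-9 + 2*(-3)*(-7)) = -6*(-9 + 42) = -6*33 = -198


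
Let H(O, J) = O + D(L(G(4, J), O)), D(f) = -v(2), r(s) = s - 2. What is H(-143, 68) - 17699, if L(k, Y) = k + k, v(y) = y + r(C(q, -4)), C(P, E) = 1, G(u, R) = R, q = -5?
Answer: -17843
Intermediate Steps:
r(s) = -2 + s
v(y) = -1 + y (v(y) = y + (-2 + 1) = y - 1 = -1 + y)
L(k, Y) = 2*k
D(f) = -1 (D(f) = -(-1 + 2) = -1*1 = -1)
H(O, J) = -1 + O (H(O, J) = O - 1 = -1 + O)
H(-143, 68) - 17699 = (-1 - 143) - 17699 = -144 - 17699 = -17843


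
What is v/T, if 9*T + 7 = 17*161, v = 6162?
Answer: 711/35 ≈ 20.314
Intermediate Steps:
T = 910/3 (T = -7/9 + (17*161)/9 = -7/9 + (⅑)*2737 = -7/9 + 2737/9 = 910/3 ≈ 303.33)
v/T = 6162/(910/3) = 6162*(3/910) = 711/35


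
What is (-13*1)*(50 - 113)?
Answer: 819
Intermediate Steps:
(-13*1)*(50 - 113) = -13*(-63) = 819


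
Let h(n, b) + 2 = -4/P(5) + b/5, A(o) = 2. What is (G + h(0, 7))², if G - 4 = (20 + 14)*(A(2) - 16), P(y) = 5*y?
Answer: 139688761/625 ≈ 2.2350e+5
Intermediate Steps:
G = -472 (G = 4 + (20 + 14)*(2 - 16) = 4 + 34*(-14) = 4 - 476 = -472)
h(n, b) = -54/25 + b/5 (h(n, b) = -2 + (-4/(5*5) + b/5) = -2 + (-4/25 + b*(⅕)) = -2 + (-4*1/25 + b/5) = -2 + (-4/25 + b/5) = -54/25 + b/5)
(G + h(0, 7))² = (-472 + (-54/25 + (⅕)*7))² = (-472 + (-54/25 + 7/5))² = (-472 - 19/25)² = (-11819/25)² = 139688761/625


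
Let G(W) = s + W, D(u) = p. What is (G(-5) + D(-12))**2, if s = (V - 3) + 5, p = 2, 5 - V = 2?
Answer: 4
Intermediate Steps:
V = 3 (V = 5 - 1*2 = 5 - 2 = 3)
s = 5 (s = (3 - 3) + 5 = 0 + 5 = 5)
D(u) = 2
G(W) = 5 + W
(G(-5) + D(-12))**2 = ((5 - 5) + 2)**2 = (0 + 2)**2 = 2**2 = 4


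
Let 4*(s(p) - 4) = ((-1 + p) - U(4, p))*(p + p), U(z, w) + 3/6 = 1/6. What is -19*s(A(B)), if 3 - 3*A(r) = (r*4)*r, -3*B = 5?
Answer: -237025/1458 ≈ -162.57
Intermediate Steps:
U(z, w) = -1/3 (U(z, w) = -1/2 + 1/6 = -1/3)
B = -5/3 (B = -1/3*5 = -5/3 ≈ -1.6667)
A(r) = 1 - 4*r**2/3 (A(r) = 1 - r*4*r/3 = 1 - 4*r*r/3 = 1 - 4*r**2/3)
s(p) = 4 + p*(-2/3 + p)/2 (s(p) = 4 + (((-1 + p) - 1*(-1/3))*(p + p))/4 = 4 + (((-1 + p) + 1/3)*(2*p))/4 = 4 + ((-2/3 + p)*(2*p))/4 = 4 + (2*p*(-2/3 + p))/4 = 4 + p*(-2/3 + p)/2)
-19*s(A(B)) = -19*(4 + (1 - 4*(-5/3)**2/3)**2/2 - (1 - 4*(-5/3)**2/3)/3) = -19*(4 + (1 - 4/3*25/9)**2/2 - (1 - 4/3*25/9)/3) = -19*(4 + (1 - 100/27)**2/2 - (1 - 100/27)/3) = -19*(4 + (-73/27)**2/2 - 1/3*(-73/27)) = -19*(4 + (1/2)*(5329/729) + 73/81) = -19*(4 + 5329/1458 + 73/81) = -19*12475/1458 = -237025/1458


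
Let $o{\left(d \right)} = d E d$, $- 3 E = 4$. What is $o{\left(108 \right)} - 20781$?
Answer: $-36333$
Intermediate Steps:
$E = - \frac{4}{3}$ ($E = \left(- \frac{1}{3}\right) 4 = - \frac{4}{3} \approx -1.3333$)
$o{\left(d \right)} = - \frac{4 d^{2}}{3}$ ($o{\left(d \right)} = d \left(- \frac{4}{3}\right) d = - \frac{4 d}{3} d = - \frac{4 d^{2}}{3}$)
$o{\left(108 \right)} - 20781 = - \frac{4 \cdot 108^{2}}{3} - 20781 = \left(- \frac{4}{3}\right) 11664 - 20781 = -15552 - 20781 = -36333$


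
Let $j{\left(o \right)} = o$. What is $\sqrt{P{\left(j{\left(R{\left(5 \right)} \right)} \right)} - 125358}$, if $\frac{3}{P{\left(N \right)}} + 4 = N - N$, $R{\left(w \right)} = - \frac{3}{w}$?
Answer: $\frac{3 i \sqrt{55715}}{2} \approx 354.06 i$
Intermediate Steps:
$P{\left(N \right)} = - \frac{3}{4}$ ($P{\left(N \right)} = \frac{3}{-4 + \left(N - N\right)} = \frac{3}{-4 + 0} = \frac{3}{-4} = 3 \left(- \frac{1}{4}\right) = - \frac{3}{4}$)
$\sqrt{P{\left(j{\left(R{\left(5 \right)} \right)} \right)} - 125358} = \sqrt{- \frac{3}{4} - 125358} = \sqrt{- \frac{501435}{4}} = \frac{3 i \sqrt{55715}}{2}$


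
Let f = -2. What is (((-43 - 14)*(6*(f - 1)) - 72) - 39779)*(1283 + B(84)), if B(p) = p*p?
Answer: -323761675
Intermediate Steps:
B(p) = p**2
(((-43 - 14)*(6*(f - 1)) - 72) - 39779)*(1283 + B(84)) = (((-43 - 14)*(6*(-2 - 1)) - 72) - 39779)*(1283 + 84**2) = ((-342*(-3) - 72) - 39779)*(1283 + 7056) = ((-57*(-18) - 72) - 39779)*8339 = ((1026 - 72) - 39779)*8339 = (954 - 39779)*8339 = -38825*8339 = -323761675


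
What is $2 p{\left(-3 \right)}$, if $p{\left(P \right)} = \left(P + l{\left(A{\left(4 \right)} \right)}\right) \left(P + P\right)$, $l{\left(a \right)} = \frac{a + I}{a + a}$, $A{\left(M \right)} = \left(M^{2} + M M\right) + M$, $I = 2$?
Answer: $\frac{89}{3} \approx 29.667$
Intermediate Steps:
$A{\left(M \right)} = M + 2 M^{2}$ ($A{\left(M \right)} = \left(M^{2} + M^{2}\right) + M = 2 M^{2} + M = M + 2 M^{2}$)
$l{\left(a \right)} = \frac{2 + a}{2 a}$ ($l{\left(a \right)} = \frac{a + 2}{a + a} = \frac{2 + a}{2 a}$)
$p{\left(P \right)} = 2 P \left(\frac{19}{36} + P\right)$ ($p{\left(P \right)} = \left(P + \frac{2 + 4 \left(1 + 2 \cdot 4\right)}{2 \cdot 4 \left(1 + 2 \cdot 4\right)}\right) \left(P + P\right) = \left(P + \frac{2 + 4 \left(1 + 8\right)}{2 \cdot 4 \left(1 + 8\right)}\right) 2 P = \left(P + \frac{2 + 4 \cdot 9}{2 \cdot 4 \cdot 9}\right) 2 P = \left(P + \frac{2 + 36}{2 \cdot 36}\right) 2 P = \left(P + \frac{1}{2} \cdot \frac{1}{36} \cdot 38\right) 2 P = \left(P + \frac{19}{36}\right) 2 P = \left(\frac{19}{36} + P\right) 2 P = 2 P \left(\frac{19}{36} + P\right)$)
$2 p{\left(-3 \right)} = 2 \cdot \frac{1}{18} \left(-3\right) \left(19 + 36 \left(-3\right)\right) = 2 \cdot \frac{1}{18} \left(-3\right) \left(19 - 108\right) = 2 \cdot \frac{1}{18} \left(-3\right) \left(-89\right) = 2 \cdot \frac{89}{6} = \frac{89}{3}$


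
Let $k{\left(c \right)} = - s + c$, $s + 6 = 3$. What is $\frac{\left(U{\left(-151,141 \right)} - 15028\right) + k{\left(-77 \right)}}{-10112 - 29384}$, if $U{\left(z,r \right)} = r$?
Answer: $\frac{14961}{39496} \approx 0.3788$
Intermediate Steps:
$s = -3$ ($s = -6 + 3 = -3$)
$k{\left(c \right)} = 3 + c$ ($k{\left(c \right)} = \left(-1\right) \left(-3\right) + c = 3 + c$)
$\frac{\left(U{\left(-151,141 \right)} - 15028\right) + k{\left(-77 \right)}}{-10112 - 29384} = \frac{\left(141 - 15028\right) + \left(3 - 77\right)}{-10112 - 29384} = \frac{\left(141 - 15028\right) - 74}{-39496} = \left(-14887 - 74\right) \left(- \frac{1}{39496}\right) = \left(-14961\right) \left(- \frac{1}{39496}\right) = \frac{14961}{39496}$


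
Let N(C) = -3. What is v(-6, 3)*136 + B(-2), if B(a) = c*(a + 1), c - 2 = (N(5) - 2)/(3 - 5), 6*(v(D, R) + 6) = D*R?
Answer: -2457/2 ≈ -1228.5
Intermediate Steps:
v(D, R) = -6 + D*R/6 (v(D, R) = -6 + (D*R)/6 = -6 + D*R/6)
c = 9/2 (c = 2 + (-3 - 2)/(3 - 5) = 2 - 5/(-2) = 2 - 5*(-1/2) = 2 + 5/2 = 9/2 ≈ 4.5000)
B(a) = 9/2 + 9*a/2 (B(a) = 9*(a + 1)/2 = 9*(1 + a)/2 = 9/2 + 9*a/2)
v(-6, 3)*136 + B(-2) = (-6 + (1/6)*(-6)*3)*136 + (9/2 + (9/2)*(-2)) = (-6 - 3)*136 + (9/2 - 9) = -9*136 - 9/2 = -1224 - 9/2 = -2457/2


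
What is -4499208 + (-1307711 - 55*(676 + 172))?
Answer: -5853559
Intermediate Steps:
-4499208 + (-1307711 - 55*(676 + 172)) = -4499208 + (-1307711 - 55*848) = -4499208 + (-1307711 - 1*46640) = -4499208 + (-1307711 - 46640) = -4499208 - 1354351 = -5853559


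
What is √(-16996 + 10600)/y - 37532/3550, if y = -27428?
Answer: -18766/1775 - I*√1599/13714 ≈ -10.572 - 0.0029158*I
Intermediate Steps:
√(-16996 + 10600)/y - 37532/3550 = √(-16996 + 10600)/(-27428) - 37532/3550 = √(-6396)*(-1/27428) - 37532*1/3550 = (2*I*√1599)*(-1/27428) - 18766/1775 = -I*√1599/13714 - 18766/1775 = -18766/1775 - I*√1599/13714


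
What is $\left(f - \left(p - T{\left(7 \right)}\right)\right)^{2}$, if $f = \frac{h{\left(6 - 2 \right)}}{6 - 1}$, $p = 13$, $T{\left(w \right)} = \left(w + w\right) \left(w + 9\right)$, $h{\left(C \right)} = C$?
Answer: $\frac{1121481}{25} \approx 44859.0$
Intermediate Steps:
$T{\left(w \right)} = 2 w \left(9 + w\right)$
$f = \frac{4}{5}$ ($f = \frac{6 - 2}{6 - 1} = \frac{4}{5} \approx 0.8$)
$\left(f - \left(p - T{\left(7 \right)}\right)\right)^{2} = \left(\frac{4}{5} + \left(2 \cdot 7 \left(9 + 7\right) - 13\right)\right)^{2} = \left(\frac{4}{5} - \left(13 - 224\right)\right)^{2} = \left(\frac{4}{5} + \left(224 - 13\right)\right)^{2} = \left(\frac{4}{5} + 211\right)^{2} = \left(\frac{1059}{5}\right)^{2} = \frac{1121481}{25}$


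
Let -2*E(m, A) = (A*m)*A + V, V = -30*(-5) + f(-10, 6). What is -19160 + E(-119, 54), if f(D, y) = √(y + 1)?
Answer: 154267 - √7/2 ≈ 1.5427e+5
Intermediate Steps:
f(D, y) = √(1 + y)
V = 150 + √7 (V = -30*(-5) + √(1 + 6) = 150 + √7 ≈ 152.65)
E(m, A) = -75 - √7/2 - m*A²/2 (E(m, A) = -((A*m)*A + (150 + √7))/2 = -(m*A² + (150 + √7))/2 = -(150 + √7 + m*A²)/2 = -75 - √7/2 - m*A²/2)
-19160 + E(-119, 54) = -19160 + (-75 - √7/2 - ½*(-119)*54²) = -19160 + (-75 - √7/2 - ½*(-119)*2916) = -19160 + (-75 - √7/2 + 173502) = -19160 + (173427 - √7/2) = 154267 - √7/2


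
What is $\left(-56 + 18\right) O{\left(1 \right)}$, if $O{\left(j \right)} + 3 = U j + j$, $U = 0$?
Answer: $76$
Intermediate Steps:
$O{\left(j \right)} = -3 + j$ ($O{\left(j \right)} = -3 + \left(0 j + j\right) = -3 + \left(0 + j\right) = -3 + j$)
$\left(-56 + 18\right) O{\left(1 \right)} = \left(-56 + 18\right) \left(-3 + 1\right) = \left(-38\right) \left(-2\right) = 76$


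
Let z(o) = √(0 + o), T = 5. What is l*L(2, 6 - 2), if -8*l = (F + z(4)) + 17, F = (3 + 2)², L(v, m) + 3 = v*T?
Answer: -77/2 ≈ -38.500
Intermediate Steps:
z(o) = √o
L(v, m) = -3 + 5*v (L(v, m) = -3 + v*5 = -3 + 5*v)
F = 25 (F = 5² = 25)
l = -11/2 (l = -((25 + √4) + 17)/8 = -((25 + 2) + 17)/8 = -(27 + 17)/8 = -⅛*44 = -11/2 ≈ -5.5000)
l*L(2, 6 - 2) = -11*(-3 + 5*2)/2 = -11*(-3 + 10)/2 = -11/2*7 = -77/2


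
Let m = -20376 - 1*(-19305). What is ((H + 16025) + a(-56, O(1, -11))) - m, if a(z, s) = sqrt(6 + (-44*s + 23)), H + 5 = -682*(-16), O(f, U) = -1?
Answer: 28003 + sqrt(73) ≈ 28012.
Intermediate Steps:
H = 10907 (H = -5 - 682*(-16) = -5 + 10912 = 10907)
m = -1071 (m = -20376 + 19305 = -1071)
a(z, s) = sqrt(29 - 44*s) (a(z, s) = sqrt(6 + (23 - 44*s)) = sqrt(29 - 44*s))
((H + 16025) + a(-56, O(1, -11))) - m = ((10907 + 16025) + sqrt(29 - 44*(-1))) - 1*(-1071) = (26932 + sqrt(29 + 44)) + 1071 = (26932 + sqrt(73)) + 1071 = 28003 + sqrt(73)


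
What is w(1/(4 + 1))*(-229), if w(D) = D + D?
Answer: -458/5 ≈ -91.600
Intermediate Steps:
w(D) = 2*D
w(1/(4 + 1))*(-229) = (2/(4 + 1))*(-229) = (2/5)*(-229) = (2*(⅕))*(-229) = (⅖)*(-229) = -458/5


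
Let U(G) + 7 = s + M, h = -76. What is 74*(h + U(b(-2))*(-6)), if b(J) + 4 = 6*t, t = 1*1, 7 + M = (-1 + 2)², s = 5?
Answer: -2072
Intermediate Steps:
M = -6 (M = -7 + (-1 + 2)² = -7 + 1² = -7 + 1 = -6)
t = 1
b(J) = 2 (b(J) = -4 + 6*1 = -4 + 6 = 2)
U(G) = -8 (U(G) = -7 + (5 - 6) = -7 - 1 = -8)
74*(h + U(b(-2))*(-6)) = 74*(-76 - 8*(-6)) = 74*(-76 + 48) = 74*(-28) = -2072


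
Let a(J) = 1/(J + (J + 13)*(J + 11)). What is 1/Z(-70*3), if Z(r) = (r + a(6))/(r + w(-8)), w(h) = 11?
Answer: 65471/69089 ≈ 0.94763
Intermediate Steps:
a(J) = 1/(J + (11 + J)*(13 + J)) (a(J) = 1/(J + (13 + J)*(11 + J)) = 1/(J + (11 + J)*(13 + J)))
Z(r) = (1/329 + r)/(11 + r) (Z(r) = (r + 1/(143 + 6**2 + 25*6))/(r + 11) = (r + 1/(143 + 36 + 150))/(11 + r) = (r + 1/329)/(11 + r) = (1/329 + r)/(11 + r))
1/Z(-70*3) = 1/((1/329 - 70*3)/(11 - 70*3)) = 1/((1/329 - 210)/(11 - 210)) = 1/(-69089/329/(-199)) = 1/(-1/199*(-69089/329)) = 1/(69089/65471) = 65471/69089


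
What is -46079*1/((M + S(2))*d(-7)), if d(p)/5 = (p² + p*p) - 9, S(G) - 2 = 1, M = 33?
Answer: -46079/16020 ≈ -2.8763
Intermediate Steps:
S(G) = 3 (S(G) = 2 + 1 = 3)
d(p) = -45 + 10*p² (d(p) = 5*((p² + p*p) - 9) = 5*((p² + p²) - 9) = 5*(2*p² - 9) = 5*(-9 + 2*p²) = -45 + 10*p²)
-46079*1/((M + S(2))*d(-7)) = -46079*1/((-45 + 10*(-7)²)*(33 + 3)) = -46079*1/(36*(-45 + 10*49)) = -46079*1/(36*(-45 + 490)) = -46079/(445*36) = -46079/16020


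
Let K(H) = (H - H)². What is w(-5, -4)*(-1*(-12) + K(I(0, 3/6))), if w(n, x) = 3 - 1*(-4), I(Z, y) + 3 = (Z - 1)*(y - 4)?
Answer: 84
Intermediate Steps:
I(Z, y) = -3 + (-1 + Z)*(-4 + y) (I(Z, y) = -3 + (Z - 1)*(y - 4) = -3 + (-1 + Z)*(-4 + y))
w(n, x) = 7 (w(n, x) = 3 + 4 = 7)
K(H) = 0 (K(H) = 0² = 0)
w(-5, -4)*(-1*(-12) + K(I(0, 3/6))) = 7*(-1*(-12) + 0) = 7*(12 + 0) = 7*12 = 84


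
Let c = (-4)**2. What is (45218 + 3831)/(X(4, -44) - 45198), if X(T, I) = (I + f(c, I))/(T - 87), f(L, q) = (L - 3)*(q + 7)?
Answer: -4071067/3750909 ≈ -1.0854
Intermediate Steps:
c = 16
f(L, q) = (-3 + L)*(7 + q)
X(T, I) = (91 + 14*I)/(-87 + T) (X(T, I) = (I + (-21 - 3*I + 7*16 + 16*I))/(T - 87) = (I + (-21 - 3*I + 112 + 16*I))/(-87 + T) = (I + (91 + 13*I))/(-87 + T) = (91 + 14*I)/(-87 + T))
(45218 + 3831)/(X(4, -44) - 45198) = (45218 + 3831)/(7*(13 + 2*(-44))/(-87 + 4) - 45198) = 49049/(7*(13 - 88)/(-83) - 45198) = 49049/(7*(-1/83)*(-75) - 45198) = 49049/(525/83 - 45198) = 49049/(-3750909/83) = 49049*(-83/3750909) = -4071067/3750909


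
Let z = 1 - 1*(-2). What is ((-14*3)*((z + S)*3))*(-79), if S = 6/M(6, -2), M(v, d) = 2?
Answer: 59724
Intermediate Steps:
S = 3 (S = 6/2 = 6*(½) = 3)
z = 3 (z = 1 + 2 = 3)
((-14*3)*((z + S)*3))*(-79) = ((-14*3)*((3 + 3)*3))*(-79) = -252*3*(-79) = -42*18*(-79) = -756*(-79) = 59724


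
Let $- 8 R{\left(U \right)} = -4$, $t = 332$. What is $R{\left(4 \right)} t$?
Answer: $166$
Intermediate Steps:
$R{\left(U \right)} = \frac{1}{2}$ ($R{\left(U \right)} = \left(- \frac{1}{8}\right) \left(-4\right) = \frac{1}{2}$)
$R{\left(4 \right)} t = \frac{1}{2} \cdot 332 = 166$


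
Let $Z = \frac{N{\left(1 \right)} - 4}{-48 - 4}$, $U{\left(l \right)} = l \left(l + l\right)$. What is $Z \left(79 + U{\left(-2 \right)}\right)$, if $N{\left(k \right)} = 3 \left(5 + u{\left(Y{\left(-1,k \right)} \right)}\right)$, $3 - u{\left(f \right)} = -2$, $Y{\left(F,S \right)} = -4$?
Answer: $- \frac{87}{2} \approx -43.5$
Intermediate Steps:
$u{\left(f \right)} = 5$ ($u{\left(f \right)} = 3 - -2 = 3 + 2 = 5$)
$U{\left(l \right)} = 2 l^{2}$ ($U{\left(l \right)} = l 2 l = 2 l^{2}$)
$N{\left(k \right)} = 30$ ($N{\left(k \right)} = 3 \left(5 + 5\right) = 3 \cdot 10 = 30$)
$Z = - \frac{1}{2}$ ($Z = \frac{30 - 4}{-48 - 4} = \frac{26}{-52} = 26 \left(- \frac{1}{52}\right) = - \frac{1}{2} \approx -0.5$)
$Z \left(79 + U{\left(-2 \right)}\right) = - \frac{79 + 2 \left(-2\right)^{2}}{2} = - \frac{79 + 2 \cdot 4}{2} = - \frac{79 + 8}{2} = \left(- \frac{1}{2}\right) 87 = - \frac{87}{2}$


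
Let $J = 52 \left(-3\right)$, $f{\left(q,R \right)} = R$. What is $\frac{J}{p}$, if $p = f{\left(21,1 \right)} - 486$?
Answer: $\frac{156}{485} \approx 0.32165$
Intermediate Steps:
$J = -156$
$p = -485$ ($p = 1 - 486 = -485$)
$\frac{J}{p} = - \frac{156}{-485} = \left(-156\right) \left(- \frac{1}{485}\right) = \frac{156}{485}$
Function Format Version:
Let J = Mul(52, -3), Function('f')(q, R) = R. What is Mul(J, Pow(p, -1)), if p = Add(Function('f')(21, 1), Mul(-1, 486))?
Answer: Rational(156, 485) ≈ 0.32165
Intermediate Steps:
J = -156
p = -485 (p = Add(1, Mul(-1, 486)) = Add(1, -486) = -485)
Mul(J, Pow(p, -1)) = Mul(-156, Pow(-485, -1)) = Mul(-156, Rational(-1, 485)) = Rational(156, 485)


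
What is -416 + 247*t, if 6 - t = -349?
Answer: 87269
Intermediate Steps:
t = 355 (t = 6 - 1*(-349) = 6 + 349 = 355)
-416 + 247*t = -416 + 247*355 = -416 + 87685 = 87269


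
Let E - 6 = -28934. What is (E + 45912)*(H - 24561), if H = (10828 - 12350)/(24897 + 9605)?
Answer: -7196164482848/17251 ≈ -4.1714e+8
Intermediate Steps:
E = -28928 (E = 6 - 28934 = -28928)
H = -761/17251 (H = -1522/34502 = -1522*1/34502 = -761/17251 ≈ -0.044113)
(E + 45912)*(H - 24561) = (-28928 + 45912)*(-761/17251 - 24561) = 16984*(-423702572/17251) = -7196164482848/17251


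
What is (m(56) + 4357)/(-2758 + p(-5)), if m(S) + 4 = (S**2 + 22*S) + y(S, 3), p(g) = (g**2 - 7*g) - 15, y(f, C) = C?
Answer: -8724/2713 ≈ -3.2156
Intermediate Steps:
p(g) = -15 + g**2 - 7*g
m(S) = -1 + S**2 + 22*S (m(S) = -4 + ((S**2 + 22*S) + 3) = -4 + (3 + S**2 + 22*S) = -1 + S**2 + 22*S)
(m(56) + 4357)/(-2758 + p(-5)) = ((-1 + 56**2 + 22*56) + 4357)/(-2758 + (-15 + (-5)**2 - 7*(-5))) = ((-1 + 3136 + 1232) + 4357)/(-2758 + (-15 + 25 + 35)) = (4367 + 4357)/(-2758 + 45) = 8724/(-2713) = 8724*(-1/2713) = -8724/2713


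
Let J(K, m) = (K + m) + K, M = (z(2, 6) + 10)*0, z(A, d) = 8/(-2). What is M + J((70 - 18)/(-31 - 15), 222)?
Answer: 5054/23 ≈ 219.74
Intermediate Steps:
z(A, d) = -4 (z(A, d) = 8*(-½) = -4)
M = 0 (M = (-4 + 10)*0 = 6*0 = 0)
J(K, m) = m + 2*K
M + J((70 - 18)/(-31 - 15), 222) = 0 + (222 + 2*((70 - 18)/(-31 - 15))) = 0 + (222 + 2*(52/(-46))) = 0 + (222 + 2*(52*(-1/46))) = 0 + (222 + 2*(-26/23)) = 0 + (222 - 52/23) = 0 + 5054/23 = 5054/23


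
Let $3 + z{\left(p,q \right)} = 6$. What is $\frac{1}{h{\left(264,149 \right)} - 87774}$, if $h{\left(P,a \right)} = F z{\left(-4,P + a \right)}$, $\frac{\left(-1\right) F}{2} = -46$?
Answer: $- \frac{1}{87498} \approx -1.1429 \cdot 10^{-5}$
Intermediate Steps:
$z{\left(p,q \right)} = 3$ ($z{\left(p,q \right)} = -3 + 6 = 3$)
$F = 92$ ($F = \left(-2\right) \left(-46\right) = 92$)
$h{\left(P,a \right)} = 276$ ($h{\left(P,a \right)} = 92 \cdot 3 = 276$)
$\frac{1}{h{\left(264,149 \right)} - 87774} = \frac{1}{276 - 87774} = \frac{1}{-87498} = - \frac{1}{87498}$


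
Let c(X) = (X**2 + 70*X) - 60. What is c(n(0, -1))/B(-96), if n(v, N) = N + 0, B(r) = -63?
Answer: 43/21 ≈ 2.0476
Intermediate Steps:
n(v, N) = N
c(X) = -60 + X**2 + 70*X
c(n(0, -1))/B(-96) = (-60 + (-1)**2 + 70*(-1))/(-63) = (-60 + 1 - 70)*(-1/63) = -129*(-1/63) = 43/21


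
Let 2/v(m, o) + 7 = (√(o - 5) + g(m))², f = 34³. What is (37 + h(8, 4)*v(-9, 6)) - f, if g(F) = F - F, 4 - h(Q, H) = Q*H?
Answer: -117773/3 ≈ -39258.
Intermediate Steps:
h(Q, H) = 4 - H*Q (h(Q, H) = 4 - Q*H = 4 - H*Q)
g(F) = 0
f = 39304
v(m, o) = 2/(-12 + o) (v(m, o) = 2/(-7 + (√(o - 5) + 0)²) = 2/(-7 + (√(-5 + o) + 0)²) = 2/(-7 + (√(-5 + o))²) = 2/(-7 + (-5 + o)) = 2/(-12 + o))
(37 + h(8, 4)*v(-9, 6)) - f = (37 + (4 - 1*4*8)*(2/(-12 + 6))) - 1*39304 = (37 + (4 - 32)*(2/(-6))) - 39304 = (37 - 56*(-1)/6) - 39304 = (37 - 28*(-⅓)) - 39304 = (37 + 28/3) - 39304 = 139/3 - 39304 = -117773/3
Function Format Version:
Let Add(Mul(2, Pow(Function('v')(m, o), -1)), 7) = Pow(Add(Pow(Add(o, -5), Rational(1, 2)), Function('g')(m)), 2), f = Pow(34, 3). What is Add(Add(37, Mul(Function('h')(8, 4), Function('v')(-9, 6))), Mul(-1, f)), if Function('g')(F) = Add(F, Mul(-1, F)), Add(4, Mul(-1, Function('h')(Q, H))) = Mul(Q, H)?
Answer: Rational(-117773, 3) ≈ -39258.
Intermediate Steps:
Function('h')(Q, H) = Add(4, Mul(-1, H, Q)) (Function('h')(Q, H) = Add(4, Mul(-1, Mul(Q, H))) = Add(4, Mul(-1, Mul(H, Q))) = Add(4, Mul(-1, H, Q)))
Function('g')(F) = 0
f = 39304
Function('v')(m, o) = Mul(2, Pow(Add(-12, o), -1)) (Function('v')(m, o) = Mul(2, Pow(Add(-7, Pow(Add(Pow(Add(o, -5), Rational(1, 2)), 0), 2)), -1)) = Mul(2, Pow(Add(-7, Pow(Add(Pow(Add(-5, o), Rational(1, 2)), 0), 2)), -1)) = Mul(2, Pow(Add(-7, Pow(Pow(Add(-5, o), Rational(1, 2)), 2)), -1)) = Mul(2, Pow(Add(-7, Add(-5, o)), -1)) = Mul(2, Pow(Add(-12, o), -1)))
Add(Add(37, Mul(Function('h')(8, 4), Function('v')(-9, 6))), Mul(-1, f)) = Add(Add(37, Mul(Add(4, Mul(-1, 4, 8)), Mul(2, Pow(Add(-12, 6), -1)))), Mul(-1, 39304)) = Add(Add(37, Mul(Add(4, -32), Mul(2, Pow(-6, -1)))), -39304) = Add(Add(37, Mul(-28, Mul(2, Rational(-1, 6)))), -39304) = Add(Add(37, Mul(-28, Rational(-1, 3))), -39304) = Add(Add(37, Rational(28, 3)), -39304) = Add(Rational(139, 3), -39304) = Rational(-117773, 3)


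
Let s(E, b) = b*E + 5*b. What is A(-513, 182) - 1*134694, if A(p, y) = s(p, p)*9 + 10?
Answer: 2210752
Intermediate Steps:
s(E, b) = 5*b + E*b (s(E, b) = E*b + 5*b = 5*b + E*b)
A(p, y) = 10 + 9*p*(5 + p) (A(p, y) = (p*(5 + p))*9 + 10 = 9*p*(5 + p) + 10 = 10 + 9*p*(5 + p))
A(-513, 182) - 1*134694 = (10 + 9*(-513)*(5 - 513)) - 1*134694 = (10 + 9*(-513)*(-508)) - 134694 = (10 + 2345436) - 134694 = 2345446 - 134694 = 2210752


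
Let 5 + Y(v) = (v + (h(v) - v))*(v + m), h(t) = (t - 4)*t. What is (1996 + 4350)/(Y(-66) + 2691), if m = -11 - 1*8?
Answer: -3173/195007 ≈ -0.016271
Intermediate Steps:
h(t) = t*(-4 + t) (h(t) = (-4 + t)*t = t*(-4 + t))
m = -19 (m = -11 - 8 = -19)
Y(v) = -5 + v*(-19 + v)*(-4 + v) (Y(v) = -5 + (v + (v*(-4 + v) - v))*(v - 19) = -5 + (v + (-v + v*(-4 + v)))*(-19 + v) = -5 + (v*(-4 + v))*(-19 + v) = -5 + v*(-19 + v)*(-4 + v))
(1996 + 4350)/(Y(-66) + 2691) = (1996 + 4350)/((-5 + (-66)³ - 23*(-66)² + 76*(-66)) + 2691) = 6346/((-5 - 287496 - 23*4356 - 5016) + 2691) = 6346/((-5 - 287496 - 100188 - 5016) + 2691) = 6346/(-392705 + 2691) = 6346/(-390014) = 6346*(-1/390014) = -3173/195007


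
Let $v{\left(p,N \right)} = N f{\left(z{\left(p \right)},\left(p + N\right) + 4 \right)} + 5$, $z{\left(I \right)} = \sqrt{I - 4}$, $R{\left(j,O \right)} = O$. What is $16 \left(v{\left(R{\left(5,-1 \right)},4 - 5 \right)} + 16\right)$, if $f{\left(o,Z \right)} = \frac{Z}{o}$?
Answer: $336 + \frac{32 i \sqrt{5}}{5} \approx 336.0 + 14.311 i$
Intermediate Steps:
$z{\left(I \right)} = \sqrt{-4 + I}$
$v{\left(p,N \right)} = 5 + \frac{N \left(4 + N + p\right)}{\sqrt{-4 + p}}$ ($v{\left(p,N \right)} = N \frac{\left(p + N\right) + 4}{\sqrt{-4 + p}} + 5 = N \frac{\left(N + p\right) + 4}{\sqrt{-4 + p}} + 5 = N \frac{4 + N + p}{\sqrt{-4 + p}} + 5 = \frac{N \left(4 + N + p\right)}{\sqrt{-4 + p}} + 5 = 5 + \frac{N \left(4 + N + p\right)}{\sqrt{-4 + p}}$)
$16 \left(v{\left(R{\left(5,-1 \right)},4 - 5 \right)} + 16\right) = 16 \left(\frac{5 \sqrt{-4 - 1} + \left(4 - 5\right) \left(4 + \left(4 - 5\right) - 1\right)}{\sqrt{-4 - 1}} + 16\right) = 16 \left(\frac{5 \sqrt{-5} + \left(4 - 5\right) \left(4 + \left(4 - 5\right) - 1\right)}{i \sqrt{5}} + 16\right) = 16 \left(- \frac{i \sqrt{5}}{5} \left(5 i \sqrt{5} - \left(4 - 1 - 1\right)\right) + 16\right) = 16 \left(- \frac{i \sqrt{5}}{5} \left(5 i \sqrt{5} - 2\right) + 16\right) = 16 \left(- \frac{i \sqrt{5}}{5} \left(-2 + 5 i \sqrt{5}\right) + 16\right) = 16 \left(- \frac{i \sqrt{5} \left(-2 + 5 i \sqrt{5}\right)}{5} + 16\right) = 16 \left(16 - \frac{i \sqrt{5} \left(-2 + 5 i \sqrt{5}\right)}{5}\right) = 256 - \frac{16 i \sqrt{5} \left(-2 + 5 i \sqrt{5}\right)}{5}$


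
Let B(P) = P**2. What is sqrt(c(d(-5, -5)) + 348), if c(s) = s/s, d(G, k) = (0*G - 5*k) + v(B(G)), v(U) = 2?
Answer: sqrt(349) ≈ 18.682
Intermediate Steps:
d(G, k) = 2 - 5*k (d(G, k) = (0*G - 5*k) + 2 = (0 - 5*k) + 2 = -5*k + 2 = 2 - 5*k)
c(s) = 1
sqrt(c(d(-5, -5)) + 348) = sqrt(1 + 348) = sqrt(349)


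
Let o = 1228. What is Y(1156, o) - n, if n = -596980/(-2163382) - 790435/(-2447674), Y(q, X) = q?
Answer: 3059071126226659/2647626936734 ≈ 1155.4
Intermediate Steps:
n = 1585612637845/2647626936734 (n = -596980*(-1/2163382) - 790435*(-1/2447674) = 298490/1081691 + 790435/2447674 = 1585612637845/2647626936734 ≈ 0.59888)
Y(1156, o) - n = 1156 - 1*1585612637845/2647626936734 = 1156 - 1585612637845/2647626936734 = 3059071126226659/2647626936734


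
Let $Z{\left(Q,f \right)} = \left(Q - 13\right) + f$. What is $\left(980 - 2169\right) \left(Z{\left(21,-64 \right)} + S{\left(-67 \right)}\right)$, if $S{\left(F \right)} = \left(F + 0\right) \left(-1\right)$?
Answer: $-13079$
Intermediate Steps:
$Z{\left(Q,f \right)} = -13 + Q + f$ ($Z{\left(Q,f \right)} = \left(-13 + Q\right) + f = -13 + Q + f$)
$S{\left(F \right)} = - F$ ($S{\left(F \right)} = F \left(-1\right) = - F$)
$\left(980 - 2169\right) \left(Z{\left(21,-64 \right)} + S{\left(-67 \right)}\right) = \left(980 - 2169\right) \left(\left(-13 + 21 - 64\right) - -67\right) = - 1189 \left(-56 + 67\right) = \left(-1189\right) 11 = -13079$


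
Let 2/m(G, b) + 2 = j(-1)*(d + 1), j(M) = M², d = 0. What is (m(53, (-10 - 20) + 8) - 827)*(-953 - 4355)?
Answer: 4400332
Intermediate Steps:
m(G, b) = -2 (m(G, b) = 2/(-2 + (-1)²*(0 + 1)) = 2/(-2 + 1*1) = 2/(-2 + 1) = 2/(-1) = 2*(-1) = -2)
(m(53, (-10 - 20) + 8) - 827)*(-953 - 4355) = (-2 - 827)*(-953 - 4355) = -829*(-5308) = 4400332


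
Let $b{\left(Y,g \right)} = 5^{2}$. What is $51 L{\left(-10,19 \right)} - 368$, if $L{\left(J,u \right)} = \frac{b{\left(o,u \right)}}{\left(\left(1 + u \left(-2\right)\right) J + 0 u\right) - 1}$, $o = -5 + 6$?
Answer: $- \frac{44839}{123} \approx -364.54$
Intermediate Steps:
$o = 1$
$b{\left(Y,g \right)} = 25$
$L{\left(J,u \right)} = \frac{25}{-1 + J \left(1 - 2 u\right)}$ ($L{\left(J,u \right)} = \frac{25}{\left(\left(1 + u \left(-2\right)\right) J + 0 u\right) - 1} = \frac{25}{\left(\left(1 - 2 u\right) J + 0\right) - 1} = \frac{25}{\left(J \left(1 - 2 u\right) + 0\right) - 1} = \frac{25}{J \left(1 - 2 u\right) - 1} = \frac{25}{-1 + J \left(1 - 2 u\right)}$)
$51 L{\left(-10,19 \right)} - 368 = 51 \left(- \frac{25}{1 - -10 + 2 \left(-10\right) 19}\right) - 368 = 51 \left(- \frac{25}{1 + 10 - 380}\right) - 368 = 51 \left(- \frac{25}{-369}\right) - 368 = 51 \left(\left(-25\right) \left(- \frac{1}{369}\right)\right) - 368 = 51 \cdot \frac{25}{369} - 368 = \frac{425}{123} - 368 = - \frac{44839}{123}$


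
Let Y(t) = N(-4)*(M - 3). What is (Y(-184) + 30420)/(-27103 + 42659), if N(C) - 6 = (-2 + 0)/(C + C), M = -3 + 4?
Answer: 60815/31112 ≈ 1.9547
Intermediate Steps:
M = 1
N(C) = 6 - 1/C (N(C) = 6 + (-2 + 0)/(C + C) = 6 - 2*1/(2*C) = 6 - 1/C)
Y(t) = -25/2 (Y(t) = (6 - 1/(-4))*(1 - 3) = (6 - 1*(-¼))*(-2) = (6 + ¼)*(-2) = (25/4)*(-2) = -25/2)
(Y(-184) + 30420)/(-27103 + 42659) = (-25/2 + 30420)/(-27103 + 42659) = (60815/2)/15556 = (60815/2)*(1/15556) = 60815/31112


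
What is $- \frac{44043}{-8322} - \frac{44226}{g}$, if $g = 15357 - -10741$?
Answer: $\frac{130230907}{36197926} \approx 3.5977$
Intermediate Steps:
$g = 26098$ ($g = 15357 + 10741 = 26098$)
$- \frac{44043}{-8322} - \frac{44226}{g} = - \frac{44043}{-8322} - \frac{44226}{26098} = \left(-44043\right) \left(- \frac{1}{8322}\right) - \frac{22113}{13049} = \frac{14681}{2774} - \frac{22113}{13049} = \frac{130230907}{36197926}$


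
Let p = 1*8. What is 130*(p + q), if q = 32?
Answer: 5200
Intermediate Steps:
p = 8
130*(p + q) = 130*(8 + 32) = 130*40 = 5200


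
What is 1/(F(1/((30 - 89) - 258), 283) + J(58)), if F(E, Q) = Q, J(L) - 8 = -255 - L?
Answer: -1/22 ≈ -0.045455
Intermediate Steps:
J(L) = -247 - L (J(L) = 8 + (-255 - L) = -247 - L)
1/(F(1/((30 - 89) - 258), 283) + J(58)) = 1/(283 + (-247 - 1*58)) = 1/(283 + (-247 - 58)) = 1/(283 - 305) = 1/(-22) = -1/22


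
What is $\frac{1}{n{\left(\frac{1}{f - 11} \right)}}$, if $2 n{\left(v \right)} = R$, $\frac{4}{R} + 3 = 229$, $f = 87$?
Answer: $113$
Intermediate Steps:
$R = \frac{2}{113}$ ($R = \frac{4}{-3 + 229} = \frac{4}{226} = 4 \cdot \frac{1}{226} = \frac{2}{113} \approx 0.017699$)
$n{\left(v \right)} = \frac{1}{113}$ ($n{\left(v \right)} = \frac{1}{2} \cdot \frac{2}{113} = \frac{1}{113}$)
$\frac{1}{n{\left(\frac{1}{f - 11} \right)}} = \frac{1}{\frac{1}{113}} = 113$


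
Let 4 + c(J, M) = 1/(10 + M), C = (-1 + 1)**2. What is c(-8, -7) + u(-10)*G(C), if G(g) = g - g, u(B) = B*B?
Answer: -11/3 ≈ -3.6667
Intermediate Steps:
u(B) = B**2
C = 0 (C = 0**2 = 0)
G(g) = 0
c(J, M) = -4 + 1/(10 + M)
c(-8, -7) + u(-10)*G(C) = (-39 - 4*(-7))/(10 - 7) + (-10)**2*0 = (-39 + 28)/3 + 100*0 = (1/3)*(-11) + 0 = -11/3 + 0 = -11/3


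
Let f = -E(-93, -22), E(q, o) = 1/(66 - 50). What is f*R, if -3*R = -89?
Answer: -89/48 ≈ -1.8542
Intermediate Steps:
R = 89/3 (R = -1/3*(-89) = 89/3 ≈ 29.667)
E(q, o) = 1/16
f = -1/16 (f = -1*1/16 = -1/16 ≈ -0.062500)
f*R = -1/16*89/3 = -89/48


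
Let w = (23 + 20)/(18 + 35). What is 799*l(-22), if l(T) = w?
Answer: 34357/53 ≈ 648.25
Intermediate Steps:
w = 43/53 ≈ 0.81132
l(T) = 43/53
799*l(-22) = 799*(43/53) = 34357/53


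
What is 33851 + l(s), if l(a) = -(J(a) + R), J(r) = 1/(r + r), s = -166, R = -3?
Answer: 11239529/332 ≈ 33854.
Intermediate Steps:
J(r) = 1/(2*r)
l(a) = 3 - 1/(2*a) (l(a) = -(1/(2*a) - 3) = -(-3 + 1/(2*a)) = 3 - 1/(2*a))
33851 + l(s) = 33851 + (3 - 1/2/(-166)) = 33851 + (3 - 1/2*(-1/166)) = 33851 + (3 + 1/332) = 33851 + 997/332 = 11239529/332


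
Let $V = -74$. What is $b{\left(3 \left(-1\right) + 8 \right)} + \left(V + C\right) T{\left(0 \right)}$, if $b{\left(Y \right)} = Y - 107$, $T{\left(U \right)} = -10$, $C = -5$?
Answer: $688$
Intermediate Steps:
$b{\left(Y \right)} = -107 + Y$ ($b{\left(Y \right)} = Y - 107 = -107 + Y$)
$b{\left(3 \left(-1\right) + 8 \right)} + \left(V + C\right) T{\left(0 \right)} = \left(-107 + \left(3 \left(-1\right) + 8\right)\right) + \left(-74 - 5\right) \left(-10\right) = \left(-107 + \left(-3 + 8\right)\right) - -790 = \left(-107 + 5\right) + 790 = -102 + 790 = 688$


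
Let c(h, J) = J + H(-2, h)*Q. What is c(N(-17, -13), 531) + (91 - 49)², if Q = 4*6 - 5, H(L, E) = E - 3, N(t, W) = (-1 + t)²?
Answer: 8394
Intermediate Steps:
H(L, E) = -3 + E
Q = 19 (Q = 24 - 5 = 19)
c(h, J) = -57 + J + 19*h (c(h, J) = J + (-3 + h)*19 = J + (-57 + 19*h) = -57 + J + 19*h)
c(N(-17, -13), 531) + (91 - 49)² = (-57 + 531 + 19*(-1 - 17)²) + (91 - 49)² = (-57 + 531 + 19*(-18)²) + 42² = (-57 + 531 + 19*324) + 1764 = (-57 + 531 + 6156) + 1764 = 6630 + 1764 = 8394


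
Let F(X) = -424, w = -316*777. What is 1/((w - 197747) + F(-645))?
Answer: -1/443703 ≈ -2.2538e-6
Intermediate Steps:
w = -245532
1/((w - 197747) + F(-645)) = 1/((-245532 - 197747) - 424) = 1/(-443279 - 424) = 1/(-443703) = -1/443703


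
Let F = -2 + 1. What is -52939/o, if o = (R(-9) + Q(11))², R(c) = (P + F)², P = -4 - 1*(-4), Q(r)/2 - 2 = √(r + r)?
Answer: -5982107/3969 + 1058780*√22/3969 ≈ -255.98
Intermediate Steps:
Q(r) = 4 + 2*√2*√r (Q(r) = 4 + 2*√(r + r) = 4 + 2*√(2*r) = 4 + 2*(√2*√r) = 4 + 2*√2*√r)
P = 0 (P = -4 + 4 = 0)
F = -1
R(c) = 1 (R(c) = (0 - 1)² = (-1)² = 1)
o = (5 + 2*√22)² (o = (1 + (4 + 2*√2*√11))² = (1 + (4 + 2*√22))² = (5 + 2*√22)² ≈ 206.81)
-52939/o = -52939/(113 + 20*√22)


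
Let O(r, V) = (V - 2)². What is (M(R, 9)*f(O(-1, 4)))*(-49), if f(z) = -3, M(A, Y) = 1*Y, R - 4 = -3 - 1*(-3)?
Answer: 1323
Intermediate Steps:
R = 4 (R = 4 + (-3 - 1*(-3)) = 4 + (-3 + 3) = 4 + 0 = 4)
M(A, Y) = Y
O(r, V) = (-2 + V)²
(M(R, 9)*f(O(-1, 4)))*(-49) = (9*(-3))*(-49) = -27*(-49) = 1323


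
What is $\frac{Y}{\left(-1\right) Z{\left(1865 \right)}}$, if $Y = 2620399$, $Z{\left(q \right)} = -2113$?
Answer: $\frac{2620399}{2113} \approx 1240.1$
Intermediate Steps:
$\frac{Y}{\left(-1\right) Z{\left(1865 \right)}} = \frac{2620399}{\left(-1\right) \left(-2113\right)} = \frac{2620399}{2113}$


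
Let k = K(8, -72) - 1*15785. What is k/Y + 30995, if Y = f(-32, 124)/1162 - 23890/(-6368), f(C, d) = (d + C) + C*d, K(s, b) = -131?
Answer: -5593876329/769453 ≈ -7269.9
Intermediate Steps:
f(C, d) = C + d + C*d (f(C, d) = (C + d) + C*d = C + d + C*d)
k = -15916 (k = -131 - 1*15785 = -131 - 15785 = -15916)
Y = 769453/1849904 (Y = (-32 + 124 - 32*124)/1162 - 23890/(-6368) = (-32 + 124 - 3968)*(1/1162) - 23890*(-1/6368) = -3876*1/1162 + 11945/3184 = -1938/581 + 11945/3184 = 769453/1849904 ≈ 0.41594)
k/Y + 30995 = -15916/769453/1849904 + 30995 = -15916*1849904/769453 + 30995 = -29443072064/769453 + 30995 = -5593876329/769453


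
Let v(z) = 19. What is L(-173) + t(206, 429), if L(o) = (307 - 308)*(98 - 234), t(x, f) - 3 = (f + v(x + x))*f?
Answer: 192331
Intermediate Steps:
t(x, f) = 3 + f*(19 + f) (t(x, f) = 3 + (f + 19)*f = 3 + (19 + f)*f = 3 + f*(19 + f))
L(o) = 136 (L(o) = -1*(-136) = 136)
L(-173) + t(206, 429) = 136 + (3 + 429² + 19*429) = 136 + (3 + 184041 + 8151) = 136 + 192195 = 192331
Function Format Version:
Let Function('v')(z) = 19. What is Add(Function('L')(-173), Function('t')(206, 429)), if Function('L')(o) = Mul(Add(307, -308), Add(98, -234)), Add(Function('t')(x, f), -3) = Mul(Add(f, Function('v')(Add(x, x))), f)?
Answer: 192331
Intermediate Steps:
Function('t')(x, f) = Add(3, Mul(f, Add(19, f))) (Function('t')(x, f) = Add(3, Mul(Add(f, 19), f)) = Add(3, Mul(Add(19, f), f)) = Add(3, Mul(f, Add(19, f))))
Function('L')(o) = 136 (Function('L')(o) = Mul(-1, -136) = 136)
Add(Function('L')(-173), Function('t')(206, 429)) = Add(136, Add(3, Pow(429, 2), Mul(19, 429))) = Add(136, Add(3, 184041, 8151)) = Add(136, 192195) = 192331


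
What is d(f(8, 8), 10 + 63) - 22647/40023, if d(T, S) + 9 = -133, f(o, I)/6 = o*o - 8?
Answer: -1901971/13341 ≈ -142.57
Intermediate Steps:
f(o, I) = -48 + 6*o**2 (f(o, I) = 6*(o*o - 8) = 6*(o**2 - 8) = 6*(-8 + o**2) = -48 + 6*o**2)
d(T, S) = -142 (d(T, S) = -9 - 133 = -142)
d(f(8, 8), 10 + 63) - 22647/40023 = -142 - 22647/40023 = -142 - 22647*1/40023 = -142 - 7549/13341 = -1901971/13341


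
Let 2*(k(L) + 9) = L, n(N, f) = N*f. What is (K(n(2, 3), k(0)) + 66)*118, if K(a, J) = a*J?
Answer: 1416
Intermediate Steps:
k(L) = -9 + L/2
K(a, J) = J*a
(K(n(2, 3), k(0)) + 66)*118 = ((-9 + (½)*0)*(2*3) + 66)*118 = ((-9 + 0)*6 + 66)*118 = (-9*6 + 66)*118 = (-54 + 66)*118 = 12*118 = 1416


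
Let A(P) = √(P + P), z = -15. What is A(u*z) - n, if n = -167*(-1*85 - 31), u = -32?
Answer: -19372 + 8*√15 ≈ -19341.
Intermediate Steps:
A(P) = √2*√P (A(P) = √(2*P) = √2*√P)
n = 19372 (n = -167*(-85 - 31) = -167*(-116) = 19372)
A(u*z) - n = √2*√(-32*(-15)) - 1*19372 = √2*√480 - 19372 = √2*(4*√30) - 19372 = 8*√15 - 19372 = -19372 + 8*√15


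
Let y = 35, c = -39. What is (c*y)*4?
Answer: -5460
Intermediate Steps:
(c*y)*4 = -39*35*4 = -1365*4 = -5460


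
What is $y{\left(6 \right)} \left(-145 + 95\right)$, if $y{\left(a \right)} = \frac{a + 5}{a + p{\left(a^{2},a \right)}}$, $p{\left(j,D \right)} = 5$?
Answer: $-50$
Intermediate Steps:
$y{\left(a \right)} = 1$ ($y{\left(a \right)} = \frac{a + 5}{a + 5} = \frac{5 + a}{5 + a} = 1$)
$y{\left(6 \right)} \left(-145 + 95\right) = 1 \left(-145 + 95\right) = 1 \left(-50\right) = -50$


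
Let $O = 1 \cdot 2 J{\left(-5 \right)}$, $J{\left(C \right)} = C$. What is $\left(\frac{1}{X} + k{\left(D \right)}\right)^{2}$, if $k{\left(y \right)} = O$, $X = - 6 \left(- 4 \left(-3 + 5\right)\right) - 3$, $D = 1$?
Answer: $\frac{201601}{2025} \approx 99.556$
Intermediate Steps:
$O = -10$ ($O = 1 \cdot 2 \left(-5\right) = 2 \left(-5\right) = -10$)
$X = 45$ ($X = - 6 \left(\left(-4\right) 2\right) - 3 = \left(-6\right) \left(-8\right) - 3 = 48 - 3 = 45$)
$k{\left(y \right)} = -10$
$\left(\frac{1}{X} + k{\left(D \right)}\right)^{2} = \left(\frac{1}{45} - 10\right)^{2} = \left(- \frac{449}{45}\right)^{2} = \frac{201601}{2025}$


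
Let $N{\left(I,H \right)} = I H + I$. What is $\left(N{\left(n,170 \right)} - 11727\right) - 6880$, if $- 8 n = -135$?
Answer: $- \frac{125771}{8} \approx -15721.0$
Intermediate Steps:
$n = \frac{135}{8}$ ($n = \left(- \frac{1}{8}\right) \left(-135\right) = \frac{135}{8} \approx 16.875$)
$N{\left(I,H \right)} = I + H I$ ($N{\left(I,H \right)} = H I + I = I + H I$)
$\left(N{\left(n,170 \right)} - 11727\right) - 6880 = \left(\frac{135 \left(1 + 170\right)}{8} - 11727\right) - 6880 = \left(\frac{135}{8} \cdot 171 - 11727\right) - 6880 = \left(\frac{23085}{8} - 11727\right) - 6880 = - \frac{70731}{8} - 6880 = - \frac{125771}{8}$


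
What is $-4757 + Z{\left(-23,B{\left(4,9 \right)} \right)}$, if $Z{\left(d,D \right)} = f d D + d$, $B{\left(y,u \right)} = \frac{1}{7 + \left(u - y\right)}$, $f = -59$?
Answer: $- \frac{56003}{12} \approx -4666.9$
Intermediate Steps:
$B{\left(y,u \right)} = \frac{1}{7 + u - y}$
$Z{\left(d,D \right)} = d - 59 D d$ ($Z{\left(d,D \right)} = - 59 d D + d = - 59 D d + d = d - 59 D d$)
$-4757 + Z{\left(-23,B{\left(4,9 \right)} \right)} = -4757 - 23 \left(1 - \frac{59}{7 + 9 - 4}\right) = -4757 - 23 \left(1 - \frac{59}{12}\right) = -4757 - - \frac{1081}{12} = -4757 + \frac{1081}{12} = - \frac{56003}{12}$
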